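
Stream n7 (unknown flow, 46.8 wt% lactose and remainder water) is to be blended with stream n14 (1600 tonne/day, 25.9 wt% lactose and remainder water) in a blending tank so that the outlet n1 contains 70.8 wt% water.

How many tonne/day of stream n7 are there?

Let n7 be the unknown flow. Total out = 1600 + n7.
water balance: 1185.6 + 0.532·n7 = 0.708·(1600 + n7)
(0.532 − 0.708)·n7 = 0.708×1600 − 1185.6 = -52.8
n7 = -52.8 / -0.176 = 300 tonne/day

300 tonne/day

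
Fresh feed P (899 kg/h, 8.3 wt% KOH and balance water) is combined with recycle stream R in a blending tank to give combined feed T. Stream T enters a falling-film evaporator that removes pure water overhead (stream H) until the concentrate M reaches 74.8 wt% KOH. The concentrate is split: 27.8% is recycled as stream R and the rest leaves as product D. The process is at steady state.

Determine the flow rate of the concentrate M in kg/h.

Overall KOH balance (none leaves overhead): KOH in fresh feed = KOH in product, i.e. 899×0.083 = (1−0.278)·M·0.748.
M = 74.617/(0.748×0.722) = 138.17 kg/h.

138.2 kg/h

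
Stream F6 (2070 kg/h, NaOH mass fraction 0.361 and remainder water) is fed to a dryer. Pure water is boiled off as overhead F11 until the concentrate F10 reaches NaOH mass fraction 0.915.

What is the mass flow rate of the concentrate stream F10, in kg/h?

NaOH is conserved: 2070×0.361 = 747.27 kg/h all reports to the concentrate.
Concentrate = 747.27/(target fraction) = 816.69 kg/h.

816.7 kg/h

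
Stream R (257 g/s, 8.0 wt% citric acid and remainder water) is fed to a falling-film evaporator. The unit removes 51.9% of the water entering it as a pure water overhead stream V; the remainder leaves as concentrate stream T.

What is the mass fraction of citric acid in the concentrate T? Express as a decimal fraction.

citric acid is not removed: 257×0.080 = 20.56 g/s of citric acid enters T.
water entering = 257×0.920 = 236.44 g/s; overhead removed = 0.519×236.44 = 122.71 g/s.
Concentrate = 257 − 122.71 = 134.29 g/s.
Mass fraction = 20.56/134.29 = 0.1531.

0.1531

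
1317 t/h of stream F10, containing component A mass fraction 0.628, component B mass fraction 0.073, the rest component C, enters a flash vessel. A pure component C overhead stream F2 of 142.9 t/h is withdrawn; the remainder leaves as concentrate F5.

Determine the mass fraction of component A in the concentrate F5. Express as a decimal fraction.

0.704

component A is not removed: 1317×0.628 = 827.08 t/h of component A enters F5.
Concentrate = 1317 − 142.9 = 1174.1 t/h.
Mass fraction = 827.08/1174.1 = 0.704.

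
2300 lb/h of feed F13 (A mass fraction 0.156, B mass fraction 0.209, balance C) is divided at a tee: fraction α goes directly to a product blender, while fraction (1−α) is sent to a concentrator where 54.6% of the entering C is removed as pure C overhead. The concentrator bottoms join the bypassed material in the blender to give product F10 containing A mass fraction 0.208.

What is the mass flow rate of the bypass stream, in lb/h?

All 2300×0.156 = 358.8 lb/h of A reaches F10, so F10 = 358.8/0.208 = 1725 lb/h and vapour = 575 lb/h.
The evaporator receives (1−α)·2300 of feed at 0.635 C and removes 0.546 of that C:
0.546×0.635×(1−α)×2300 = 575
(1−α) = 575/797.43 = 0.7211;  α = 0.2789.
Bypass flow = 0.2789×2300 = 641.55 lb/h.

641.6 lb/h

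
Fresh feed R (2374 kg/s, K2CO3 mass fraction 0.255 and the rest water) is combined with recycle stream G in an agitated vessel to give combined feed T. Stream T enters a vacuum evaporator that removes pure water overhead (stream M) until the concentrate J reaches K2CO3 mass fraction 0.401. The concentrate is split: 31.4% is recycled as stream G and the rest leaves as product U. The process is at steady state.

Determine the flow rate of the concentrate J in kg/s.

Overall K2CO3 balance (none leaves overhead): K2CO3 in fresh feed = K2CO3 in product, i.e. 2374×0.255 = (1−0.314)·J·0.401.
J = 605.37/(0.401×0.686) = 2200.7 kg/s.

2201 kg/s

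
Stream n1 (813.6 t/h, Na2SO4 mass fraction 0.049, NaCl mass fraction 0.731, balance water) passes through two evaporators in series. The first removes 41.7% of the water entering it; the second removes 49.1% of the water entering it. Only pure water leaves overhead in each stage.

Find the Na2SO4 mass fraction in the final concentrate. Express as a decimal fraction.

water in feed = 813.6×0.220 = 178.99 t/h.
After stage 1: water left = (1−0.417)×178.99 = 104.35; stream total = 738.96 t/h.
After stage 2: water left = (1−0.491)×104.35 = 53.115; final concentrate = 687.72 t/h.
Na2SO4 fraction = 39.866/687.72 = 0.058.

0.058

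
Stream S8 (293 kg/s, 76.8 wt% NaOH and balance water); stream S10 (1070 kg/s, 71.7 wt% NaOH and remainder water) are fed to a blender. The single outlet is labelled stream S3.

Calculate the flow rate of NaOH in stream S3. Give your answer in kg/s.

992.2 kg/s

NaOH out = NaOH in = 293×0.768 + 1070×0.717 = 992.21 kg/s.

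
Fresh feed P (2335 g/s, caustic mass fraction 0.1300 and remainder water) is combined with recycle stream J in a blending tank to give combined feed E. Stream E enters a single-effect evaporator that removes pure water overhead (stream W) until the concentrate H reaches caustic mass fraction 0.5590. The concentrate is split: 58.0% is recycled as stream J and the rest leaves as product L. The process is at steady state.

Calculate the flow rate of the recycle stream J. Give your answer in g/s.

Overall caustic balance (none leaves overhead): caustic in fresh feed = caustic in product, i.e. 2335×0.130 = (1−0.580)·H·0.559.
H = 303.55/(0.559×0.420) = 1292.9 g/s.
Recycle J = 0.580×1292.9 = 749.89 g/s.

749.9 g/s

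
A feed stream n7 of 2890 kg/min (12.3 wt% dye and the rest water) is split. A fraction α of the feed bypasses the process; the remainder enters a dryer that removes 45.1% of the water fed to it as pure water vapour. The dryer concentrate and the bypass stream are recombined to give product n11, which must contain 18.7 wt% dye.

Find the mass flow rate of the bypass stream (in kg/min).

389.3 kg/min

All 2890×0.123 = 355.47 kg/min of dye reaches n11, so n11 = 355.47/0.187 = 1900.9 kg/min and vapour = 989.09 kg/min.
The evaporator receives (1−α)·2890 of feed at 0.877 water and removes 0.451 of that water:
0.451×0.877×(1−α)×2890 = 989.09
(1−α) = 989.09/1143.1 = 0.8653;  α = 0.1347.
Bypass flow = 0.1347×2890 = 389.31 kg/min.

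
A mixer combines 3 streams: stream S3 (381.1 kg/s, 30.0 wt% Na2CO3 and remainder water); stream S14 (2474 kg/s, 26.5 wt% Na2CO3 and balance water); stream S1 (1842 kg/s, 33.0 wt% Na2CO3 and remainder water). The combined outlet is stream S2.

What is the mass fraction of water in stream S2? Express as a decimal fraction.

0.7067

Total flow out = 381.1 + 2474 + 1842 = 4697.1 kg/s.
water in = 381.1×0.700 + 2474×0.735 + 1842×0.670 = 3319.3 kg/s.
water mass fraction in S2 = 3319.3/4697.1 = 0.7067.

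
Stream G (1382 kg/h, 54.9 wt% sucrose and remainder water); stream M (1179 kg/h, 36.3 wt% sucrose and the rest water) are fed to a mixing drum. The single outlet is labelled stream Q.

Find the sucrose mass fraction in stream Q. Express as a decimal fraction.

0.463

Total flow out = 1382 + 1179 = 2561 kg/h.
sucrose in = 1382×0.549 + 1179×0.363 = 1186.7 kg/h.
sucrose mass fraction in Q = 1186.7/2561 = 0.463.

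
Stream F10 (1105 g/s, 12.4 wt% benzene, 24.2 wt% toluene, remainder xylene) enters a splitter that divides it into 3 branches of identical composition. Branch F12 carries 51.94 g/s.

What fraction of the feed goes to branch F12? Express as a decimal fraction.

Fraction to F12 = 51.94/1105 = 0.0470.

0.047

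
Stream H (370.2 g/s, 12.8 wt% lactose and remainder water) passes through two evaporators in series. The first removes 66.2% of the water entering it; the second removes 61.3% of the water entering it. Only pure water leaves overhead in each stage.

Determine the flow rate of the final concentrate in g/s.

water in feed = 370.2×0.872 = 322.81 g/s.
After stage 1: water left = (1−0.662)×322.81 = 109.11; stream total = 156.5 g/s.
After stage 2: water left = (1−0.613)×109.11 = 42.226; final concentrate = 89.612 g/s.

89.61 g/s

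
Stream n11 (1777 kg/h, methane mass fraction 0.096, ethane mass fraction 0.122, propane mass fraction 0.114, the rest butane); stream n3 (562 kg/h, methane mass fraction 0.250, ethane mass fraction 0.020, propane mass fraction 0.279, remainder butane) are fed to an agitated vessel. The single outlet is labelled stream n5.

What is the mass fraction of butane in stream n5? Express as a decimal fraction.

Total flow out = 1777 + 562 = 2339 kg/h.
butane in = 1777×0.668 + 562×0.451 = 1440.5 kg/h.
butane mass fraction in n5 = 1440.5/2339 = 0.616.

0.616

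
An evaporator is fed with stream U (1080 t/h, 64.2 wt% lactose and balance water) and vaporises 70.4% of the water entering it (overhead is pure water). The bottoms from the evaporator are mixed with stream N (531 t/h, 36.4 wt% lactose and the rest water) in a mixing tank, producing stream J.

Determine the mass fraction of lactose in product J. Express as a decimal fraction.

0.6623

Vapour removed = 0.704×0.358×1080 = 272.19 t/h; concentrate = 807.81 t/h.
lactose reaching the mixer = 693.36 (from concentrate) + 531×0.364 = 886.64 t/h.
Product flow = 807.81 + 531 = 1338.8 t/h; lactose fraction = 0.6623.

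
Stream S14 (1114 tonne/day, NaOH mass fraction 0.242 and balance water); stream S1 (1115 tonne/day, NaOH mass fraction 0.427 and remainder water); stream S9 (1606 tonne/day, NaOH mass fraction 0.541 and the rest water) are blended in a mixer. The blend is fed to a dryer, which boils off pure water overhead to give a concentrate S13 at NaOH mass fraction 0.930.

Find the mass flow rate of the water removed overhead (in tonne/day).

2099 tonne/day

NaOH entering = 1114×0.242 + 1115×0.427 + 1606×0.541 = 1614.5 tonne/day.
All NaOH reports to S13, so S13 = 1614.5/0.930 = 1736.1 tonne/day.
Total feed = 3835 tonne/day; overhead = 3835 − 1736.1 = 2098.9 tonne/day.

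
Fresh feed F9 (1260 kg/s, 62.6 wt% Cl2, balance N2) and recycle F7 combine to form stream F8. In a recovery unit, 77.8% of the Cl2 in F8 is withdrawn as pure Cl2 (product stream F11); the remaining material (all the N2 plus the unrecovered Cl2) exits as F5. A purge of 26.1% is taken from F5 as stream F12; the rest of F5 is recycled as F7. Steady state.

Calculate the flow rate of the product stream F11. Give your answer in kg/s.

734.1 kg/s

Cl2 in F8: m_A = 1260×0.626 + (1−0.261)·(1−0.778)·m_A, so m_A = 788.76/0.8359 = 943.56 kg/s.
Product F11 = 0.778×943.56 = 734.09 kg/s.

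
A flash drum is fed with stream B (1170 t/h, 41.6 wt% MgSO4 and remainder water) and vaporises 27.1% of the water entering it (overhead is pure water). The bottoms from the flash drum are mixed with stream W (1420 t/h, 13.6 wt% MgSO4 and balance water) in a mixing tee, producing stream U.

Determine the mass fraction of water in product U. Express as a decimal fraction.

0.7173

Vapour removed = 0.271×0.584×1170 = 185.17 t/h; concentrate = 984.83 t/h.
water reaching the mixer = 498.11 (from concentrate) + 1420×0.864 = 1725 t/h.
Product flow = 984.83 + 1420 = 2404.8 t/h; water fraction = 0.7173.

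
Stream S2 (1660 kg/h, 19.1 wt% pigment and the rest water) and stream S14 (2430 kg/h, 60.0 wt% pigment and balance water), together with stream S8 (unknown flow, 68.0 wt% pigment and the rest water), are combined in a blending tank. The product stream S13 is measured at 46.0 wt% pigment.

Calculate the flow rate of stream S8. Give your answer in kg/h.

483.4 kg/h

Let S8 be the unknown flow. Total out = 4090 + S8.
pigment balance: 1775.1 + 0.680·S8 = 0.460·(4090 + S8)
(0.680 − 0.460)·S8 = 0.460×4090 − 1775.1 = 106.34
S8 = 106.34 / 0.220 = 483.36 kg/h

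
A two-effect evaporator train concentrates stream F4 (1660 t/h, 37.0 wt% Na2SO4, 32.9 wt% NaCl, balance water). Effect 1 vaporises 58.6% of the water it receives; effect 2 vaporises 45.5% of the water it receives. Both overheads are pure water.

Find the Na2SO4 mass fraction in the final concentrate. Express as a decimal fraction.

water in feed = 1660×0.301 = 499.66 t/h.
After stage 1: water left = (1−0.586)×499.66 = 206.86; stream total = 1367.2 t/h.
After stage 2: water left = (1−0.455)×206.86 = 112.74; final concentrate = 1273.1 t/h.
Na2SO4 fraction = 614.2/1273.1 = 0.4825.

0.4825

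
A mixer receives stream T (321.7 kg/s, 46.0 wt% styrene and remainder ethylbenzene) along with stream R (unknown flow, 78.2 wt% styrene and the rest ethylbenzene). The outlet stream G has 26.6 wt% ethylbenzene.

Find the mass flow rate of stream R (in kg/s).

1836 kg/s

Let R be the unknown flow. Total out = 321.7 + R.
ethylbenzene balance: 173.72 + 0.218·R = 0.266·(321.7 + R)
(0.218 − 0.266)·R = 0.266×321.7 − 173.72 = -88.146
R = -88.146 / -0.048 = 1836.4 kg/s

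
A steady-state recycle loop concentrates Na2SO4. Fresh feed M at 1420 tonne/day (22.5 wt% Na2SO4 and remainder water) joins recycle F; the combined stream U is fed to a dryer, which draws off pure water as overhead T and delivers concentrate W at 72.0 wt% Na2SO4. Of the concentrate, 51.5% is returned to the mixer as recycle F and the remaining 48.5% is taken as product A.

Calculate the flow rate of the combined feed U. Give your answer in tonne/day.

Overall Na2SO4 balance (none leaves overhead): Na2SO4 in fresh feed = Na2SO4 in product, i.e. 1420×0.225 = (1−0.515)·W·0.720.
W = 319.5/(0.720×0.485) = 914.95 tonne/day.
Recycle F = 0.515×914.95 = 471.2 tonne/day.
Combined feed U = 1420 + 471.2 = 1891.2 tonne/day.

1891 tonne/day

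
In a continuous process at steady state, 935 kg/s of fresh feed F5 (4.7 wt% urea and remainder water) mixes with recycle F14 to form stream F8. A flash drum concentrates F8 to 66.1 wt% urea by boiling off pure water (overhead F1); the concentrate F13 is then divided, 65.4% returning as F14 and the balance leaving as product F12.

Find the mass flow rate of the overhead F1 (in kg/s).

Overall urea balance (none leaves overhead): urea in fresh feed = urea in product, i.e. 935×0.047 = (1−0.654)·F13·0.661.
F13 = 43.945/(0.661×0.346) = 192.15 kg/s.
Recycle F14 = 0.654×192.15 = 125.66 kg/s.
Combined feed F8 = 935 + 125.66 = 1060.7 kg/s.
Overhead F1 = F8 − F13 = 1060.7 − 192.15 = 868.52 kg/s.

868.5 kg/s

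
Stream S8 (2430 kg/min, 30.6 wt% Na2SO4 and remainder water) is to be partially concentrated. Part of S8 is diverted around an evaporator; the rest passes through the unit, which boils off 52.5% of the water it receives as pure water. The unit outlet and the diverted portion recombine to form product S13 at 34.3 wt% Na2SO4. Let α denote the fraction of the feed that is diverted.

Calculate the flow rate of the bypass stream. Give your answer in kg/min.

All 2430×0.306 = 743.58 kg/min of Na2SO4 reaches S13, so S13 = 743.58/0.343 = 2167.9 kg/min and vapour = 262.13 kg/min.
The evaporator receives (1−α)·2430 of feed at 0.694 water and removes 0.525 of that water:
0.525×0.694×(1−α)×2430 = 262.13
(1−α) = 262.13/885.37 = 0.2961;  α = 0.7039.
Bypass flow = 0.7039×2430 = 1710.6 kg/min.

1711 kg/min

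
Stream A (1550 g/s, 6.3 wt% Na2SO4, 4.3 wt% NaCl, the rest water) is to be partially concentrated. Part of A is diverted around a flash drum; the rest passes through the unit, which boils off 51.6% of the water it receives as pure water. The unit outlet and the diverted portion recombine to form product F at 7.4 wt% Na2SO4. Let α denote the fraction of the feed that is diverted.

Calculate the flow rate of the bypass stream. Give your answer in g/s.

1051 g/s

All 1550×0.063 = 97.65 g/s of Na2SO4 reaches F, so F = 97.65/0.074 = 1319.6 g/s and vapour = 230.41 g/s.
The evaporator receives (1−α)·1550 of feed at 0.894 water and removes 0.516 of that water:
0.516×0.894×(1−α)×1550 = 230.41
(1−α) = 230.41/715.02 = 0.3222;  α = 0.6778.
Bypass flow = 0.6778×1550 = 1050.5 g/s.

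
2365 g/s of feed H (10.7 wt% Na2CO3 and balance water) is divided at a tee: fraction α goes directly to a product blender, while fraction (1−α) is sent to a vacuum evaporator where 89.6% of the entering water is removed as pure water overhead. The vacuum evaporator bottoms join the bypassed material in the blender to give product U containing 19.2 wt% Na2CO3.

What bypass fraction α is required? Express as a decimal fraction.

All 2365×0.107 = 253.06 g/s of Na2CO3 reaches U, so U = 253.06/0.192 = 1318 g/s and vapour = 1047 g/s.
The evaporator receives (1−α)·2365 of feed at 0.893 water and removes 0.896 of that water:
0.896×0.893×(1−α)×2365 = 1047
(1−α) = 1047/1892.3 = 0.5533;  α = 0.4467.

0.447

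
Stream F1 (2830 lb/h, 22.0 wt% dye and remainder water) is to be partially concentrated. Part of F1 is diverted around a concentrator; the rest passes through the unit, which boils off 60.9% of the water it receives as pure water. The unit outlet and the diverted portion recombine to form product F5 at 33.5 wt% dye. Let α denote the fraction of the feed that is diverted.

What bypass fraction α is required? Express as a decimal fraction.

All 2830×0.220 = 622.6 lb/h of dye reaches F5, so F5 = 622.6/0.335 = 1858.5 lb/h and vapour = 971.49 lb/h.
The evaporator receives (1−α)·2830 of feed at 0.780 water and removes 0.609 of that water:
0.609×0.780×(1−α)×2830 = 971.49
(1−α) = 971.49/1344.3 = 0.7227;  α = 0.2773.

0.277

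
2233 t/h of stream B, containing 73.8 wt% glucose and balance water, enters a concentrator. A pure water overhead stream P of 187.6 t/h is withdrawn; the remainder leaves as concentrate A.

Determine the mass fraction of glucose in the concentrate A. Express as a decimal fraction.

glucose is not removed: 2233×0.738 = 1648 t/h of glucose enters A.
Concentrate = 2233 − 187.6 = 2045.4 t/h.
Mass fraction = 1648/2045.4 = 0.806.

0.806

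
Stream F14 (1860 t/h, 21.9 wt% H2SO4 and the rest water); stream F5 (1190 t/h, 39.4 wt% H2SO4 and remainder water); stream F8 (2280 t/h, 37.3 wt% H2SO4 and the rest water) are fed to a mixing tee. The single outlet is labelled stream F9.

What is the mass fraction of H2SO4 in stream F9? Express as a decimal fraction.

0.324

Total flow out = 1860 + 1190 + 2280 = 5330 t/h.
H2SO4 in = 1860×0.219 + 1190×0.394 + 2280×0.373 = 1726.6 t/h.
H2SO4 mass fraction in F9 = 1726.6/5330 = 0.324.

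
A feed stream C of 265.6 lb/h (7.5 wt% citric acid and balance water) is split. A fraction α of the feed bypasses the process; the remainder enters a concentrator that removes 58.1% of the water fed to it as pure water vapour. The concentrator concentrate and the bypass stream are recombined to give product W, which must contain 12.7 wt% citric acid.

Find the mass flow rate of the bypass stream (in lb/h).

63.25 lb/h

All 265.6×0.075 = 19.92 lb/h of citric acid reaches W, so W = 19.92/0.127 = 156.85 lb/h and vapour = 108.75 lb/h.
The evaporator receives (1−α)·265.6 of feed at 0.925 water and removes 0.581 of that water:
0.581×0.925×(1−α)×265.6 = 108.75
(1−α) = 108.75/142.74 = 0.7619;  α = 0.2381.
Bypass flow = 0.2381×265.6 = 63.247 lb/h.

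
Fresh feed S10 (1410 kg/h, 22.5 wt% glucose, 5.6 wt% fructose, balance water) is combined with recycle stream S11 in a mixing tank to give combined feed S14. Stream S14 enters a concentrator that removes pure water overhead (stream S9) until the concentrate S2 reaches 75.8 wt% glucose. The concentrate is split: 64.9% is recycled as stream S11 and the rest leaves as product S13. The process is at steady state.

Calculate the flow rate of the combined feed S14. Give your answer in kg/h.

Overall glucose balance (none leaves overhead): glucose in fresh feed = glucose in product, i.e. 1410×0.225 = (1−0.649)·S2·0.758.
S2 = 317.25/(0.758×0.351) = 1192.4 kg/h.
Recycle S11 = 0.649×1192.4 = 773.87 kg/h.
Combined feed S14 = 1410 + 773.87 = 2183.9 kg/h.

2184 kg/h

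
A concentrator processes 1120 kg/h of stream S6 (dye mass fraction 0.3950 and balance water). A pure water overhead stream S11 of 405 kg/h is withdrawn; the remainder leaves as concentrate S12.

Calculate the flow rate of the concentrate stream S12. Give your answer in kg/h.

715 kg/h

Concentrate = 1120 − 405 = 715 kg/h.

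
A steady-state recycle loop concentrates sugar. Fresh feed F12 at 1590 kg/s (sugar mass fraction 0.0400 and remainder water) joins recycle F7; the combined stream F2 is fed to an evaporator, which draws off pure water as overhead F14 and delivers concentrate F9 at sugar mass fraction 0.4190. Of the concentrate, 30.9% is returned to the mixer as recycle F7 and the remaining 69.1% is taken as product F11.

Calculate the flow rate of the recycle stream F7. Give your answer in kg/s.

Overall sugar balance (none leaves overhead): sugar in fresh feed = sugar in product, i.e. 1590×0.040 = (1−0.309)·F9·0.419.
F9 = 63.6/(0.419×0.691) = 219.67 kg/s.
Recycle F7 = 0.309×219.67 = 67.877 kg/s.

67.88 kg/s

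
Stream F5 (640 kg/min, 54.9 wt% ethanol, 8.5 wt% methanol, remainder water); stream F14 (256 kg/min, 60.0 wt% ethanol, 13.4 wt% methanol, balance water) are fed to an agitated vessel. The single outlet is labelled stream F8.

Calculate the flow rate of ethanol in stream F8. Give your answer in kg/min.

ethanol out = ethanol in = 640×0.549 + 256×0.600 = 504.96 kg/min.

505 kg/min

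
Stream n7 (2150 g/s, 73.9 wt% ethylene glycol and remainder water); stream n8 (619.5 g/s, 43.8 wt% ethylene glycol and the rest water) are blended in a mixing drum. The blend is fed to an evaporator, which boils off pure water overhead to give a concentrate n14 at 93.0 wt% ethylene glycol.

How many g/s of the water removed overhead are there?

769.3 g/s

ethylene glycol entering = 2150×0.739 + 619.5×0.438 = 1860.2 g/s.
All ethylene glycol reports to n14, so n14 = 1860.2/0.930 = 2000.2 g/s.
Total feed = 2769.5 g/s; overhead = 2769.5 − 2000.2 = 769.29 g/s.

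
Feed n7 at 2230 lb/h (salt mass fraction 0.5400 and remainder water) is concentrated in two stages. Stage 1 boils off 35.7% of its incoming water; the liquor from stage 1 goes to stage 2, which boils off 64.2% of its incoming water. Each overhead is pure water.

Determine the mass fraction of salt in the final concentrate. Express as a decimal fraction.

0.8361

water in feed = 2230×0.460 = 1025.8 lb/h.
After stage 1: water left = (1−0.357)×1025.8 = 659.59; stream total = 1863.8 lb/h.
After stage 2: water left = (1−0.642)×659.59 = 236.13; final concentrate = 1440.3 lb/h.
salt fraction = 1204.2/1440.3 = 0.8361.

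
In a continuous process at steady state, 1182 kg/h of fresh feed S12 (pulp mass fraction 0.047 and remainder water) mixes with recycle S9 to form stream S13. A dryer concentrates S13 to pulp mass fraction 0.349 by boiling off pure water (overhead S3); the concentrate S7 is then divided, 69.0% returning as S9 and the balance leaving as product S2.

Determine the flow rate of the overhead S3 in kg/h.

1023 kg/h

Overall pulp balance (none leaves overhead): pulp in fresh feed = pulp in product, i.e. 1182×0.047 = (1−0.690)·S7·0.349.
S7 = 55.554/(0.349×0.310) = 513.49 kg/h.
Recycle S9 = 0.690×513.49 = 354.31 kg/h.
Combined feed S13 = 1182 + 354.31 = 1536.3 kg/h.
Overhead S3 = S13 − S7 = 1536.3 − 513.49 = 1022.8 kg/h.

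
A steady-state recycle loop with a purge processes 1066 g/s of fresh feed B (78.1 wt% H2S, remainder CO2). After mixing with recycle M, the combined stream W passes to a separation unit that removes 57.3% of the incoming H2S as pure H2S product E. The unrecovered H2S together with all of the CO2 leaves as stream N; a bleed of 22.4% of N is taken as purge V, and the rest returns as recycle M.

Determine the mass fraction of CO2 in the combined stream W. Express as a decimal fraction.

0.456

CO2 enters only via B and leaves only via the purge: 1066×0.219 = 0.224×(CO2 in N), and the separation unit passes all CO2, so CO2 in W = CO2 in N = 1042.2 g/s.
H2S in W: m_A = 1066×0.781 + (1−0.224)·(1−0.573)·m_A, so m_A = 832.55/0.6686 = 1245.1 g/s.
W = 1245.1 + 1042.2 = 2287.3 g/s.
CO2 fraction in W = 1042.2/2287.3 = 0.456.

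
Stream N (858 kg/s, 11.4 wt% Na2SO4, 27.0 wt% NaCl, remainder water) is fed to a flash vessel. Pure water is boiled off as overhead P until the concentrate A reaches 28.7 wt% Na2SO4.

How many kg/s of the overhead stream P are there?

517.2 kg/s

Na2SO4 is conserved: 858×0.114 = 97.812 kg/s all reports to the concentrate.
Concentrate = 97.812/(target fraction) = 340.81 kg/s.
Overhead = 858 − 340.81 = 517.19 kg/s.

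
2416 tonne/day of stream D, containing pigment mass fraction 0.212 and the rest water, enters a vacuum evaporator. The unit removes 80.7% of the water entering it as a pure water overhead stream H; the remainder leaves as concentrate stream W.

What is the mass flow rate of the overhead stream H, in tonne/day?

water entering = 2416×0.788 = 1903.8 tonne/day; overhead removed = 0.807×1903.8 = 1536.4 tonne/day.

1536 tonne/day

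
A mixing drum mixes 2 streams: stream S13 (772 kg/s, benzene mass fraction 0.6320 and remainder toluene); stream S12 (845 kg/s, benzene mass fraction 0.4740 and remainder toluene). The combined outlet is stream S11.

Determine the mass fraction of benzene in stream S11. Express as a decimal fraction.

0.5494

Total flow out = 772 + 845 = 1617 kg/s.
benzene in = 772×0.632 + 845×0.474 = 888.43 kg/s.
benzene mass fraction in S11 = 888.43/1617 = 0.5494.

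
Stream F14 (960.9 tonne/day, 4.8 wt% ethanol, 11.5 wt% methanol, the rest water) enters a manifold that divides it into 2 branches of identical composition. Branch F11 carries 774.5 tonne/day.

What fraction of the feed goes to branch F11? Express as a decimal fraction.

Fraction to F11 = 774.5/960.9 = 0.8060.

0.806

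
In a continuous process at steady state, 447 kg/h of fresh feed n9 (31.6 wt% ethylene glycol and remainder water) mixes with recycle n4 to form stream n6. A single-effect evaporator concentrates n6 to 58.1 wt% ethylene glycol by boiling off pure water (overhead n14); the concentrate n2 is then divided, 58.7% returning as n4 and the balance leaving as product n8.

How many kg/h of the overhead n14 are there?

Overall ethylene glycol balance (none leaves overhead): ethylene glycol in fresh feed = ethylene glycol in product, i.e. 447×0.316 = (1−0.587)·n2·0.581.
n2 = 141.25/(0.581×0.413) = 588.67 kg/h.
Recycle n4 = 0.587×588.67 = 345.55 kg/h.
Combined feed n6 = 447 + 345.55 = 792.55 kg/h.
Overhead n14 = n6 − n2 = 792.55 − 588.67 = 203.88 kg/h.

203.9 kg/h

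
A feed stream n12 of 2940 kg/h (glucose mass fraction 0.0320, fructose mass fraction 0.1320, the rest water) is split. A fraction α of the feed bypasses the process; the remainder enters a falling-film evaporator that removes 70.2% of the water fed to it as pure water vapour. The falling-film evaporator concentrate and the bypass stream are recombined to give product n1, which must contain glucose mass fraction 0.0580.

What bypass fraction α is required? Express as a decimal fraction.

0.236

All 2940×0.032 = 94.08 kg/h of glucose reaches n1, so n1 = 94.08/0.058 = 1622.1 kg/h and vapour = 1317.9 kg/h.
The evaporator receives (1−α)·2940 of feed at 0.836 water and removes 0.702 of that water:
0.702×0.836×(1−α)×2940 = 1317.9
(1−α) = 1317.9/1725.4 = 0.7638;  α = 0.2362.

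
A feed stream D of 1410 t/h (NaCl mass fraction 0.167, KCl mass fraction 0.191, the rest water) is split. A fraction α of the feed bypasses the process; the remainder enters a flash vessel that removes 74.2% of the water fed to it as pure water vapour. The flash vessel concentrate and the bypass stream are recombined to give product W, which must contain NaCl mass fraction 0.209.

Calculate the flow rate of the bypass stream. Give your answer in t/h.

All 1410×0.167 = 235.47 t/h of NaCl reaches W, so W = 235.47/0.209 = 1126.7 t/h and vapour = 283.35 t/h.
The evaporator receives (1−α)·1410 of feed at 0.642 water and removes 0.742 of that water:
0.742×0.642×(1−α)×1410 = 283.35
(1−α) = 283.35/671.67 = 0.4219;  α = 0.5781.
Bypass flow = 0.5781×1410 = 815.18 t/h.

815.2 t/h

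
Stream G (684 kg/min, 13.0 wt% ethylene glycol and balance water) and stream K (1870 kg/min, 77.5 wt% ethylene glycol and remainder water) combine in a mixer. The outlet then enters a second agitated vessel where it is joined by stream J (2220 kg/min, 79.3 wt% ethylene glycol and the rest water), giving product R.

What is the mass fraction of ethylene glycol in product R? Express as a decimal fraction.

Overall, product flow = 4774 kg/min.
ethylene glycol in = 684×0.130 + 1870×0.775 + 2220×0.793 = 3298.6 kg/min.
ethylene glycol fraction in R = 0.691.

0.691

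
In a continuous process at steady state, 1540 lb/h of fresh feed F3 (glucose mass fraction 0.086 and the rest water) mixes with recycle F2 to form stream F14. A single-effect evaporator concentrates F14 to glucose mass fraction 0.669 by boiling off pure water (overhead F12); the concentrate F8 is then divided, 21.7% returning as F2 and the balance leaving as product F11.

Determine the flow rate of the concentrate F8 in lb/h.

252.8 lb/h

Overall glucose balance (none leaves overhead): glucose in fresh feed = glucose in product, i.e. 1540×0.086 = (1−0.217)·F8·0.669.
F8 = 132.44/(0.669×0.783) = 252.83 lb/h.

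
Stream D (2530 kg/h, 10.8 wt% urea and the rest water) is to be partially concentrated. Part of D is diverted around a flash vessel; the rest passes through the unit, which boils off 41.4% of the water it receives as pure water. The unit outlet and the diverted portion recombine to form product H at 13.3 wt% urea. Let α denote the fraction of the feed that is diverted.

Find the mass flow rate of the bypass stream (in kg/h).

All 2530×0.108 = 273.24 kg/h of urea reaches H, so H = 273.24/0.133 = 2054.4 kg/h and vapour = 475.56 kg/h.
The evaporator receives (1−α)·2530 of feed at 0.892 water and removes 0.414 of that water:
0.414×0.892×(1−α)×2530 = 475.56
(1−α) = 475.56/934.3 = 0.5090;  α = 0.4910.
Bypass flow = 0.4910×2530 = 1242.2 kg/h.

1242 kg/h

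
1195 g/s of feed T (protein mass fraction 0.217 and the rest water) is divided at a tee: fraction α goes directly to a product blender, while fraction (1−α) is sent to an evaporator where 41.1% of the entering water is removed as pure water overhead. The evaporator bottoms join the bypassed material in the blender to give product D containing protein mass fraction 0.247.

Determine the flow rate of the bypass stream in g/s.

All 1195×0.217 = 259.31 g/s of protein reaches D, so D = 259.31/0.247 = 1049.9 g/s and vapour = 145.14 g/s.
The evaporator receives (1−α)·1195 of feed at 0.783 water and removes 0.411 of that water:
0.411×0.783×(1−α)×1195 = 145.14
(1−α) = 145.14/384.57 = 0.3774;  α = 0.6226.
Bypass flow = 0.6226×1195 = 743.99 g/s.

744 g/s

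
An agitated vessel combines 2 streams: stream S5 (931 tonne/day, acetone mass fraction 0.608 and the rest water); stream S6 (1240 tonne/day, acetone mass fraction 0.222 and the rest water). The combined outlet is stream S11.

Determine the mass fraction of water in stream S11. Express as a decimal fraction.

0.612

Total flow out = 931 + 1240 = 2171 tonne/day.
water in = 931×0.392 + 1240×0.778 = 1329.7 tonne/day.
water mass fraction in S11 = 1329.7/2171 = 0.612.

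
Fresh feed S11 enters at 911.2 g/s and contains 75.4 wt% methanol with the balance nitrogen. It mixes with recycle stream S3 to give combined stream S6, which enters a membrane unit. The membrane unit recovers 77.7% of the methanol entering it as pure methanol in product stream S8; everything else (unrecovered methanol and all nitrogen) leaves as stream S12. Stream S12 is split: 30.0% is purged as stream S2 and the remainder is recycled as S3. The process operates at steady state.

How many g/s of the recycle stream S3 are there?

nitrogen enters only via S11 and leaves only via the purge: 911.2×0.246 = 0.300×(nitrogen in S12), and the membrane unit passes all nitrogen, so nitrogen in S6 = nitrogen in S12 = 747.18 g/s.
methanol in S6: m_A = 911.2×0.754 + (1−0.300)·(1−0.777)·m_A, so m_A = 687.04/0.8439 = 814.13 g/s.
S12 = (1−0.777)×814.13 + 747.18 = 928.74 g/s.
Recycle S3 = (1−0.300)×928.74 = 650.11 g/s.

650.1 g/s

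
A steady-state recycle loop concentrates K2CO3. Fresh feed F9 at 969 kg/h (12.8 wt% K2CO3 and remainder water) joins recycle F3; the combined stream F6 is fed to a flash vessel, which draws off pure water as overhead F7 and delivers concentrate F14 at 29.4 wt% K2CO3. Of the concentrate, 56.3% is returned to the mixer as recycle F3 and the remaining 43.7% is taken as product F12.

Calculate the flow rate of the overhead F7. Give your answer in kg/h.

Overall K2CO3 balance (none leaves overhead): K2CO3 in fresh feed = K2CO3 in product, i.e. 969×0.128 = (1−0.563)·F14·0.294.
F14 = 124.03/(0.294×0.437) = 965.39 kg/h.
Recycle F3 = 0.563×965.39 = 543.52 kg/h.
Combined feed F6 = 969 + 543.52 = 1512.5 kg/h.
Overhead F7 = F6 − F14 = 1512.5 − 965.39 = 547.12 kg/h.

547.1 kg/h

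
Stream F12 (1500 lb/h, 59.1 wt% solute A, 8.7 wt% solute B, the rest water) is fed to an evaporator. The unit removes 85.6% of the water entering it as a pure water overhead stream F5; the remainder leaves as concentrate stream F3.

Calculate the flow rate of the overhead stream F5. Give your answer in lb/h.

413.4 lb/h

water entering = 1500×0.322 = 483 lb/h; overhead removed = 0.856×483 = 413.45 lb/h.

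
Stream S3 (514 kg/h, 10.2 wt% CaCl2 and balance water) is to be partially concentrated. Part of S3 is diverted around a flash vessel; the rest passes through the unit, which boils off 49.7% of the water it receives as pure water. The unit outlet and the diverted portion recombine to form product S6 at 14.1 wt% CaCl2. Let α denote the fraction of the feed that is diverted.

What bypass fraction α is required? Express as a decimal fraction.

0.380

All 514×0.102 = 52.428 kg/h of CaCl2 reaches S6, so S6 = 52.428/0.141 = 371.83 kg/h and vapour = 142.17 kg/h.
The evaporator receives (1−α)·514 of feed at 0.898 water and removes 0.497 of that water:
0.497×0.898×(1−α)×514 = 142.17
(1−α) = 142.17/229.4 = 0.6197;  α = 0.3803.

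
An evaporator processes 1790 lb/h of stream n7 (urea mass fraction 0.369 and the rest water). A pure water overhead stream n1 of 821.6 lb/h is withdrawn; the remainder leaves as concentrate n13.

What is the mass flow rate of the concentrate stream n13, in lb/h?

968.4 lb/h

Concentrate = 1790 − 821.6 = 968.4 lb/h.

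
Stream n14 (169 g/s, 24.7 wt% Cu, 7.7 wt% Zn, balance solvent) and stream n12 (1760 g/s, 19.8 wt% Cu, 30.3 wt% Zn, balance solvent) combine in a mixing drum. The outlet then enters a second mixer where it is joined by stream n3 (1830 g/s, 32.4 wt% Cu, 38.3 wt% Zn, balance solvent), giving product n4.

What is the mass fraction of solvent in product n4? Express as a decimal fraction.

Overall, product flow = 3759 g/s.
solvent in = 169×0.676 + 1760×0.499 + 1830×0.293 = 1528.7 g/s.
solvent fraction in n4 = 0.4067.

0.4067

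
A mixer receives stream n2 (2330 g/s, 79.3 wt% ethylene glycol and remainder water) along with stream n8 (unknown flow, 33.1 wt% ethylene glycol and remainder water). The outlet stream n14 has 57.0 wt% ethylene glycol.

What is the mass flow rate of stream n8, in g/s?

2174 g/s

Let n8 be the unknown flow. Total out = 2330 + n8.
ethylene glycol balance: 1847.7 + 0.331·n8 = 0.570·(2330 + n8)
(0.331 − 0.570)·n8 = 0.570×2330 − 1847.7 = -519.59
n8 = -519.59 / -0.239 = 2174 g/s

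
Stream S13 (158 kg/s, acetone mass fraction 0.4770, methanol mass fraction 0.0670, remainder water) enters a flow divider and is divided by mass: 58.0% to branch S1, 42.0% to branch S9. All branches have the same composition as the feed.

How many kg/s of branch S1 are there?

91.64 kg/s

Branch S1 flow = 0.580×158 = 91.64 kg/s.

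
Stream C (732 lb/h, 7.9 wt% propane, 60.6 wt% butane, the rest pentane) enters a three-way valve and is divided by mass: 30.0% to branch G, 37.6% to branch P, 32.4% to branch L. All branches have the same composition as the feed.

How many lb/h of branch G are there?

Branch G flow = 0.300×732 = 219.6 lb/h.

219.6 lb/h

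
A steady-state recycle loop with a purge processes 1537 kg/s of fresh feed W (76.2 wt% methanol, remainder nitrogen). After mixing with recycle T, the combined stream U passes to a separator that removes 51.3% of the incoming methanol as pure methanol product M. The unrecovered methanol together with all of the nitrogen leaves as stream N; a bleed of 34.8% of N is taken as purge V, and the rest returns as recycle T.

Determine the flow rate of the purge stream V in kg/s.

nitrogen enters only via W and leaves only via the purge: 1537×0.238 = 0.348×(nitrogen in N), and the separator passes all nitrogen, so nitrogen in U = nitrogen in N = 1051.2 kg/s.
methanol in U: m_A = 1537×0.762 + (1−0.348)·(1−0.513)·m_A, so m_A = 1171.2/0.6825 = 1716.1 kg/s.
N = (1−0.513)×1716.1 + 1051.2 = 1886.9 kg/s.
Purge V = 0.348×1886.9 = 656.64 kg/s.

656.6 kg/s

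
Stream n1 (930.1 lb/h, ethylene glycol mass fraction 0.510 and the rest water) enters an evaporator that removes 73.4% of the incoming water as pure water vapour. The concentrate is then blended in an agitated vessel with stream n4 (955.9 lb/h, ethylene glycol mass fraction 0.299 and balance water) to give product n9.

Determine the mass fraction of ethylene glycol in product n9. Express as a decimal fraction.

0.490

Vapour removed = 0.734×0.490×930.1 = 334.52 lb/h; concentrate = 595.58 lb/h.
ethylene glycol reaching the mixer = 474.35 (from concentrate) + 955.9×0.299 = 760.17 lb/h.
Product flow = 595.58 + 955.9 = 1551.5 lb/h; ethylene glycol fraction = 0.490.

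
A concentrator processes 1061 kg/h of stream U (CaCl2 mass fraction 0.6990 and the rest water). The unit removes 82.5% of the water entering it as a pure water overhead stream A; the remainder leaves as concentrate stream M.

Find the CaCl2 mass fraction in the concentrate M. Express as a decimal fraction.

CaCl2 is not removed: 1061×0.699 = 741.64 kg/h of CaCl2 enters M.
water entering = 1061×0.301 = 319.36 kg/h; overhead removed = 0.825×319.36 = 263.47 kg/h.
Concentrate = 1061 − 263.47 = 797.53 kg/h.
Mass fraction = 741.64/797.53 = 0.9299.

0.9299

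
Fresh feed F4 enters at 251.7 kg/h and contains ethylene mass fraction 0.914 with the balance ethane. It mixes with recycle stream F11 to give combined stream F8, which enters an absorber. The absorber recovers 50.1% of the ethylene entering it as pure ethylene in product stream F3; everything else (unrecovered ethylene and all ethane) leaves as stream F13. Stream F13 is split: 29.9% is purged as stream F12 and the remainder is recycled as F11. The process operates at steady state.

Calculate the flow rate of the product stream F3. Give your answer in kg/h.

ethylene in F8: m_A = 251.7×0.914 + (1−0.299)·(1−0.501)·m_A, so m_A = 230.05/0.6502 = 353.82 kg/h.
Product F3 = 0.501×353.82 = 177.26 kg/h.

177.3 kg/h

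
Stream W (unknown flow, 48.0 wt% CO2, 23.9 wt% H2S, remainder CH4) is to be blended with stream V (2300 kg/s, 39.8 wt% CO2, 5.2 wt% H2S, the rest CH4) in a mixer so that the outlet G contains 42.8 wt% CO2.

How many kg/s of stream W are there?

1327 kg/s

Let W be the unknown flow. Total out = 2300 + W.
CO2 balance: 915.4 + 0.480·W = 0.428·(2300 + W)
(0.480 − 0.428)·W = 0.428×2300 − 915.4 = 69
W = 69 / 0.052 = 1326.9 kg/s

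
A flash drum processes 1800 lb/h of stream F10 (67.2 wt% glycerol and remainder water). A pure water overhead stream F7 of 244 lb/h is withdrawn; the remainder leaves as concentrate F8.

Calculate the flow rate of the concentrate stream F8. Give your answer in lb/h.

1556 lb/h

Concentrate = 1800 − 244 = 1556 lb/h.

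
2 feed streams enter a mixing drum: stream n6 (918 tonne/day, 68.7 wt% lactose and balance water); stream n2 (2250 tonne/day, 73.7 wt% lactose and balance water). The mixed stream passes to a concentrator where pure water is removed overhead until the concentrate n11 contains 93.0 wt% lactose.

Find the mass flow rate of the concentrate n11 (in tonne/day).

lactose entering = 918×0.687 + 2250×0.737 = 2288.9 tonne/day.
All lactose reports to n11, so n11 = 2288.9/0.930 = 2461.2 tonne/day.

2461 tonne/day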